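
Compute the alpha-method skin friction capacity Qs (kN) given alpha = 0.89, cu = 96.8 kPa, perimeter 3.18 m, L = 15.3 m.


Result: 4191.64 kN

Derivation:
Using Qs = alpha * cu * perimeter * L
Qs = 0.89 * 96.8 * 3.18 * 15.3
Qs = 4191.64 kN


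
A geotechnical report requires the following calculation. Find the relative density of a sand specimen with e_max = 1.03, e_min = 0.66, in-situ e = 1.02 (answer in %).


Result: 2.7 %

Derivation:
Using Dr = (e_max - e) / (e_max - e_min) * 100
e_max - e = 1.03 - 1.02 = 0.01
e_max - e_min = 1.03 - 0.66 = 0.37
Dr = 0.01 / 0.37 * 100
Dr = 2.7 %


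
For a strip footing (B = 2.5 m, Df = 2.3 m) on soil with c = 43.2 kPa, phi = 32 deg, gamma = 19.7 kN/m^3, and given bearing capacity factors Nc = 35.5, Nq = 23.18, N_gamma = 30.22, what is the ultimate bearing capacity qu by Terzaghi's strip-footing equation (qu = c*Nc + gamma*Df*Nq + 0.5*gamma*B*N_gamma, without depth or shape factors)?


Result: 3328.05 kPa

Derivation:
Compute qu = c*Nc + gamma*Df*Nq + 0.5*gamma*B*N_gamma
Term 1: 43.2 * 35.5 = 1533.6
Term 2: 19.7 * 2.3 * 23.18 = 1050.2858
Term 3: 0.5 * 19.7 * 2.5 * 30.22 = 744.1675
qu = 1533.6 + 1050.2858 + 744.1675
qu = 3328.05 kPa


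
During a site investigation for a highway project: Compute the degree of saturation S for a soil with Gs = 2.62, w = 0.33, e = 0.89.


Result: 0.9715

Derivation:
Using S = Gs * w / e
S = 2.62 * 0.33 / 0.89
S = 0.9715


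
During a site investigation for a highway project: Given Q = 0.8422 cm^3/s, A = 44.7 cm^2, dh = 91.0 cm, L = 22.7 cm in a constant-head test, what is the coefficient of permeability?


Compute hydraulic gradient:
i = dh / L = 91.0 / 22.7 = 4.00881
Then apply Darcy's law:
k = Q / (A * i)
k = 0.8422 / (44.7 * 4.00881)
k = 0.8422 / 179.194
k = 0.0047 cm/s


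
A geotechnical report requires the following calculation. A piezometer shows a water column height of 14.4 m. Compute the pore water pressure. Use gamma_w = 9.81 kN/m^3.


Using u = gamma_w * h_w
u = 9.81 * 14.4
u = 141.26 kPa


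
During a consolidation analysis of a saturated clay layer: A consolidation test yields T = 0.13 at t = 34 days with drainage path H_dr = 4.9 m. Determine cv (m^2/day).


Result: 0.0918 m^2/day

Derivation:
Using cv = T * H_dr^2 / t
H_dr^2 = 4.9^2 = 24.01
cv = 0.13 * 24.01 / 34
cv = 0.0918 m^2/day


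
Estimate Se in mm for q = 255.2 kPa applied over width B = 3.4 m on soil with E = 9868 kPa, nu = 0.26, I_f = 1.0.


Using Se = q * B * (1 - nu^2) * I_f / E
1 - nu^2 = 1 - 0.26^2 = 0.9324
Se = 255.2 * 3.4 * 0.9324 * 1.0 / 9868
Se = 0.081985 m
Convert to mm: Se = 0.081985 * 1000 = 81.985 mm


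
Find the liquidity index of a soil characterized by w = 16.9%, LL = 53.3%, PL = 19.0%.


First compute the plasticity index:
PI = LL - PL = 53.3 - 19.0 = 34.3
Then compute the liquidity index:
LI = (w - PL) / PI
LI = (16.9 - 19.0) / 34.3
LI = -0.061


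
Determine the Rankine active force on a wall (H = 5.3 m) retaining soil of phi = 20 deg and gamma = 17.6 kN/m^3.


Compute active earth pressure coefficient:
Ka = tan^2(45 - phi/2) = tan^2(35.0) = 0.490291
Compute active force:
Pa = 0.5 * Ka * gamma * H^2
Pa = 0.5 * 0.490291 * 17.6 * 5.3^2
Pa = 121.2 kN/m


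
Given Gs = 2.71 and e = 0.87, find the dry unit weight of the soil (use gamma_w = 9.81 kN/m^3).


Using gamma_d = Gs * gamma_w / (1 + e)
gamma_d = 2.71 * 9.81 / (1 + 0.87)
gamma_d = 2.71 * 9.81 / 1.87
gamma_d = 14.217 kN/m^3


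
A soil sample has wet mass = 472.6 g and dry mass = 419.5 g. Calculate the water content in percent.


Using w = (m_wet - m_dry) / m_dry * 100
m_wet - m_dry = 472.6 - 419.5 = 53.1 g
w = 53.1 / 419.5 * 100
w = 12.66 %


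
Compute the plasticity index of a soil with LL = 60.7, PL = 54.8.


Using PI = LL - PL
PI = 60.7 - 54.8
PI = 5.9


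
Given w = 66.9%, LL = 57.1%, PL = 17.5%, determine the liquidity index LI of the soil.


Result: 1.247

Derivation:
First compute the plasticity index:
PI = LL - PL = 57.1 - 17.5 = 39.6
Then compute the liquidity index:
LI = (w - PL) / PI
LI = (66.9 - 17.5) / 39.6
LI = 1.247


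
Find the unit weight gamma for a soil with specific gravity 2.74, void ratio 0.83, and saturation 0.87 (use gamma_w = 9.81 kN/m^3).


Using gamma = gamma_w * (Gs + S*e) / (1 + e)
Numerator: Gs + S*e = 2.74 + 0.87*0.83 = 3.4621
Denominator: 1 + e = 1 + 0.83 = 1.83
gamma = 9.81 * 3.4621 / 1.83
gamma = 18.559 kN/m^3


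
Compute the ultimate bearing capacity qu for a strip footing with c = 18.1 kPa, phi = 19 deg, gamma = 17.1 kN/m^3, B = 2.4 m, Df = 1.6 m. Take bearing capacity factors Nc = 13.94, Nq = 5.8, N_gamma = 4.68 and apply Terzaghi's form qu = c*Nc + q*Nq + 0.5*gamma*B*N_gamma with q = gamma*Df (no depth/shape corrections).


Compute qu = c*Nc + gamma*Df*Nq + 0.5*gamma*B*N_gamma
Term 1: 18.1 * 13.94 = 252.314
Term 2: 17.1 * 1.6 * 5.8 = 158.688
Term 3: 0.5 * 17.1 * 2.4 * 4.68 = 96.0336
qu = 252.314 + 158.688 + 96.0336
qu = 507.04 kPa


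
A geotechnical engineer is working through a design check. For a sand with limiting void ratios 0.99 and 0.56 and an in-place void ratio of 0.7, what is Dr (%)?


Result: 67.44 %

Derivation:
Using Dr = (e_max - e) / (e_max - e_min) * 100
e_max - e = 0.99 - 0.7 = 0.29
e_max - e_min = 0.99 - 0.56 = 0.43
Dr = 0.29 / 0.43 * 100
Dr = 67.44 %


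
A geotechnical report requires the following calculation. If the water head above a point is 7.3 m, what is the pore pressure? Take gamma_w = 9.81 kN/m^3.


Using u = gamma_w * h_w
u = 9.81 * 7.3
u = 71.61 kPa


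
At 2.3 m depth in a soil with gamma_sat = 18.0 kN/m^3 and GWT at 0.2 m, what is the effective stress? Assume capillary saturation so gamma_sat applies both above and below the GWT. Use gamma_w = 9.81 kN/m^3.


Total stress = gamma_sat * depth
sigma = 18.0 * 2.3 = 41.4 kPa
Pore water pressure u = gamma_w * (depth - d_wt)
u = 9.81 * (2.3 - 0.2) = 20.601 kPa
Effective stress = sigma - u
sigma' = 41.4 - 20.601 = 20.8 kPa


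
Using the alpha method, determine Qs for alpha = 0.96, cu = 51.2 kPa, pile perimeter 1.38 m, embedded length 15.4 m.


Using Qs = alpha * cu * perimeter * L
Qs = 0.96 * 51.2 * 1.38 * 15.4
Qs = 1044.58 kN


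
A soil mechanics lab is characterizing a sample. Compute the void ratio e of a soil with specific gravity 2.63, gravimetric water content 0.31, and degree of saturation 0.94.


Using the relation e = Gs * w / S
e = 2.63 * 0.31 / 0.94
e = 0.8673


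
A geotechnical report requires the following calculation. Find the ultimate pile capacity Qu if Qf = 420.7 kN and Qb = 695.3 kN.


Using Qu = Qf + Qb
Qu = 420.7 + 695.3
Qu = 1116.0 kN


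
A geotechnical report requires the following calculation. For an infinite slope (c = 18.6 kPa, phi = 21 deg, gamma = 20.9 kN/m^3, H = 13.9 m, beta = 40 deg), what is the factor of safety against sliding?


Using Fs = c / (gamma*H*sin(beta)*cos(beta)) + tan(phi)/tan(beta)
Cohesion contribution = 18.6 / (20.9*13.9*sin(40)*cos(40))
Cohesion contribution = 0.130026
Friction contribution = tan(21)/tan(40) = 0.457471
Fs = 0.130026 + 0.457471
Fs = 0.587


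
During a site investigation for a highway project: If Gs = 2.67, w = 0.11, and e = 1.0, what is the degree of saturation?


Result: 0.2937

Derivation:
Using S = Gs * w / e
S = 2.67 * 0.11 / 1.0
S = 0.2937


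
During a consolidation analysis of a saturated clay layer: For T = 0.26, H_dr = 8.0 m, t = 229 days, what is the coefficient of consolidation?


Using cv = T * H_dr^2 / t
H_dr^2 = 8.0^2 = 64.0
cv = 0.26 * 64.0 / 229
cv = 0.07266 m^2/day


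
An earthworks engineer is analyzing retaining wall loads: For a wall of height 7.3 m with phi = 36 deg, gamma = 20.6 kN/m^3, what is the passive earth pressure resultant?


Compute passive earth pressure coefficient:
Kp = tan^2(45 + phi/2) = tan^2(63.0) = 3.85184
Compute passive force:
Pp = 0.5 * Kp * gamma * H^2
Pp = 0.5 * 3.85184 * 20.6 * 7.3^2
Pp = 2114.22 kN/m


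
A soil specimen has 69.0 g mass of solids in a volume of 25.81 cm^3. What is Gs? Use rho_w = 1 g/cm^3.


Result: 2.673

Derivation:
Using Gs = m_s / (V_s * rho_w)
Since rho_w = 1 g/cm^3:
Gs = 69.0 / 25.81
Gs = 2.673


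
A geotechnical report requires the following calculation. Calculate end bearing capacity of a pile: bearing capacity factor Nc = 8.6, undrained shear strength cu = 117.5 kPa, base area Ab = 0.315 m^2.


Result: 318.31 kN

Derivation:
Using Qb = Nc * cu * Ab
Qb = 8.6 * 117.5 * 0.315
Qb = 318.31 kN


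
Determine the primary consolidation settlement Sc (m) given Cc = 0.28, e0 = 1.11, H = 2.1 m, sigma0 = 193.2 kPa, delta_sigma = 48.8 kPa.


Using Sc = Cc * H / (1 + e0) * log10((sigma0 + delta_sigma) / sigma0)
Stress ratio = (193.2 + 48.8) / 193.2 = 1.25259
log10(1.25259) = 0.0978082
Cc * H / (1 + e0) = 0.28 * 2.1 / (1 + 1.11) = 0.278673
Sc = 0.278673 * 0.0978082
Sc = 0.0273 m


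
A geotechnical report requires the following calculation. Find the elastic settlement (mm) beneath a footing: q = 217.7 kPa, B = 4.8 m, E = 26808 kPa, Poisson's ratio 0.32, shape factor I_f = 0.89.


Using Se = q * B * (1 - nu^2) * I_f / E
1 - nu^2 = 1 - 0.32^2 = 0.8976
Se = 217.7 * 4.8 * 0.8976 * 0.89 / 26808
Se = 0.031139 m
Convert to mm: Se = 0.031139 * 1000 = 31.139 mm


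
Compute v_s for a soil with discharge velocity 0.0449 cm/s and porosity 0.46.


Result: 0.09761 cm/s

Derivation:
Using v_s = v_d / n
v_s = 0.0449 / 0.46
v_s = 0.09761 cm/s


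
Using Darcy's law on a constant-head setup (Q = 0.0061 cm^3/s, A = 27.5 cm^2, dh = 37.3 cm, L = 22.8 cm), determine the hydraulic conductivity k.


Result: 0.000136 cm/s

Derivation:
Compute hydraulic gradient:
i = dh / L = 37.3 / 22.8 = 1.63596
Then apply Darcy's law:
k = Q / (A * i)
k = 0.0061 / (27.5 * 1.63596)
k = 0.0061 / 44.989
k = 0.000136 cm/s


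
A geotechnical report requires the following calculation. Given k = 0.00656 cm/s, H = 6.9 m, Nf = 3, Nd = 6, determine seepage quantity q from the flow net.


Result: 0.0002263 m^3/s per m

Derivation:
Convert k to m/s for unit consistency with H:
k = 0.00656 cm/s = 0.00656 / 100 m/s = 6.56e-05 m/s
Using q = k * H * Nf / Nd
Nf / Nd = 3 / 6 = 0.5
q = 6.56e-05 * 6.9 * 0.5
q = 0.0002263 m^3/s per m


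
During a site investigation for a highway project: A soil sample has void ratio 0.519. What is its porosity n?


Result: 0.3417

Derivation:
Using the relation n = e / (1 + e)
n = 0.519 / (1 + 0.519)
n = 0.519 / 1.519
n = 0.3417


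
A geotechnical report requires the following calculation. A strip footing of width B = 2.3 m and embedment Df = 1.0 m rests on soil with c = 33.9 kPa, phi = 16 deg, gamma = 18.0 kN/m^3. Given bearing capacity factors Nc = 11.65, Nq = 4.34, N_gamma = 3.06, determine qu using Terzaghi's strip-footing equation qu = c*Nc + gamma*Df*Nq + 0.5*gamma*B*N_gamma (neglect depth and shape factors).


Compute qu = c*Nc + gamma*Df*Nq + 0.5*gamma*B*N_gamma
Term 1: 33.9 * 11.65 = 394.935
Term 2: 18.0 * 1.0 * 4.34 = 78.12
Term 3: 0.5 * 18.0 * 2.3 * 3.06 = 63.342
qu = 394.935 + 78.12 + 63.342
qu = 536.4 kPa


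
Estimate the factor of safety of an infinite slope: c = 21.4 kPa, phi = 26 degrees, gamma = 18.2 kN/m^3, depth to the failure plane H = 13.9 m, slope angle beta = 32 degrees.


Result: 0.969

Derivation:
Using Fs = c / (gamma*H*sin(beta)*cos(beta)) + tan(phi)/tan(beta)
Cohesion contribution = 21.4 / (18.2*13.9*sin(32)*cos(32))
Cohesion contribution = 0.188234
Friction contribution = tan(26)/tan(32) = 0.780535
Fs = 0.188234 + 0.780535
Fs = 0.969


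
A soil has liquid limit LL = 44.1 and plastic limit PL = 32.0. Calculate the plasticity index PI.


Result: 12.1

Derivation:
Using PI = LL - PL
PI = 44.1 - 32.0
PI = 12.1


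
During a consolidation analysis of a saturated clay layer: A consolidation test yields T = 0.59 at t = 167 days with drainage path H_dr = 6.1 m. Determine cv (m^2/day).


Using cv = T * H_dr^2 / t
H_dr^2 = 6.1^2 = 37.21
cv = 0.59 * 37.21 / 167
cv = 0.13146 m^2/day


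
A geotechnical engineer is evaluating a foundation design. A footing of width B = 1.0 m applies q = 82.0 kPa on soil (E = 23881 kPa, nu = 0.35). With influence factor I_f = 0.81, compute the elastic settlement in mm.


Using Se = q * B * (1 - nu^2) * I_f / E
1 - nu^2 = 1 - 0.35^2 = 0.8775
Se = 82.0 * 1.0 * 0.8775 * 0.81 / 23881
Se = 0.002441 m
Convert to mm: Se = 0.002441 * 1000 = 2.441 mm


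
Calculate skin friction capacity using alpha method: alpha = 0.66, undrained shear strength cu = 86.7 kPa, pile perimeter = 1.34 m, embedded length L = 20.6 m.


Result: 1579.56 kN

Derivation:
Using Qs = alpha * cu * perimeter * L
Qs = 0.66 * 86.7 * 1.34 * 20.6
Qs = 1579.56 kN


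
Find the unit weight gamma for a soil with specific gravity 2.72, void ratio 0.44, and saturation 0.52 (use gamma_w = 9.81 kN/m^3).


Using gamma = gamma_w * (Gs + S*e) / (1 + e)
Numerator: Gs + S*e = 2.72 + 0.52*0.44 = 2.9488
Denominator: 1 + e = 1 + 0.44 = 1.44
gamma = 9.81 * 2.9488 / 1.44
gamma = 20.089 kN/m^3


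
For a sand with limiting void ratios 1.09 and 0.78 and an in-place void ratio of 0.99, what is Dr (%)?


Using Dr = (e_max - e) / (e_max - e_min) * 100
e_max - e = 1.09 - 0.99 = 0.1
e_max - e_min = 1.09 - 0.78 = 0.31
Dr = 0.1 / 0.31 * 100
Dr = 32.26 %


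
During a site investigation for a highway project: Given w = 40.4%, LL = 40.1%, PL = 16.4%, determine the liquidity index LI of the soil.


Result: 1.013

Derivation:
First compute the plasticity index:
PI = LL - PL = 40.1 - 16.4 = 23.7
Then compute the liquidity index:
LI = (w - PL) / PI
LI = (40.4 - 16.4) / 23.7
LI = 1.013


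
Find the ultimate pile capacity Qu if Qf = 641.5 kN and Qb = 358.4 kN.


Result: 999.9 kN

Derivation:
Using Qu = Qf + Qb
Qu = 641.5 + 358.4
Qu = 999.9 kN


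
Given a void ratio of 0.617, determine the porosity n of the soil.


Using the relation n = e / (1 + e)
n = 0.617 / (1 + 0.617)
n = 0.617 / 1.617
n = 0.3816


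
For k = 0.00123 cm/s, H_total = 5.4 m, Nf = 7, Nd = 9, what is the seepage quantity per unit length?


Convert k to m/s for unit consistency with H:
k = 0.00123 cm/s = 0.00123 / 100 m/s = 1.23e-05 m/s
Using q = k * H * Nf / Nd
Nf / Nd = 7 / 9 = 0.7778
q = 1.23e-05 * 5.4 * 0.7778
q = 5.166e-05 m^3/s per m


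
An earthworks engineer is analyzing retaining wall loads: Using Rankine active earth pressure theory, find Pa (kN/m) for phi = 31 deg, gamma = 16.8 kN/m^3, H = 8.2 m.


Compute active earth pressure coefficient:
Ka = tan^2(45 - phi/2) = tan^2(29.5) = 0.320099
Compute active force:
Pa = 0.5 * Ka * gamma * H^2
Pa = 0.5 * 0.320099 * 16.8 * 8.2^2
Pa = 180.8 kN/m


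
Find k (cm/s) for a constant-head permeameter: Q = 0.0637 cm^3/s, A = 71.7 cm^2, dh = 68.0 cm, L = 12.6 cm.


Compute hydraulic gradient:
i = dh / L = 68.0 / 12.6 = 5.39683
Then apply Darcy's law:
k = Q / (A * i)
k = 0.0637 / (71.7 * 5.39683)
k = 0.0637 / 386.952
k = 0.000165 cm/s


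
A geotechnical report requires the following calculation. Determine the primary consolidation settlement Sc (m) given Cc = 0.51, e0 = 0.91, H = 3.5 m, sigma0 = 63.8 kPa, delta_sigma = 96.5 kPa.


Result: 0.3739 m

Derivation:
Using Sc = Cc * H / (1 + e0) * log10((sigma0 + delta_sigma) / sigma0)
Stress ratio = (63.8 + 96.5) / 63.8 = 2.51254
log10(2.51254) = 0.400113
Cc * H / (1 + e0) = 0.51 * 3.5 / (1 + 0.91) = 0.934555
Sc = 0.934555 * 0.400113
Sc = 0.3739 m


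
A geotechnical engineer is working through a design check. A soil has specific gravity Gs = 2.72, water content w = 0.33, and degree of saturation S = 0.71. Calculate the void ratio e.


Result: 1.2642

Derivation:
Using the relation e = Gs * w / S
e = 2.72 * 0.33 / 0.71
e = 1.2642


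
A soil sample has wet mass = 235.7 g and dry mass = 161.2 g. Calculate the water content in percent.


Using w = (m_wet - m_dry) / m_dry * 100
m_wet - m_dry = 235.7 - 161.2 = 74.5 g
w = 74.5 / 161.2 * 100
w = 46.22 %


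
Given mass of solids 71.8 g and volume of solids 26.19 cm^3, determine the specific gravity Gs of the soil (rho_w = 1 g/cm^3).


Using Gs = m_s / (V_s * rho_w)
Since rho_w = 1 g/cm^3:
Gs = 71.8 / 26.19
Gs = 2.742


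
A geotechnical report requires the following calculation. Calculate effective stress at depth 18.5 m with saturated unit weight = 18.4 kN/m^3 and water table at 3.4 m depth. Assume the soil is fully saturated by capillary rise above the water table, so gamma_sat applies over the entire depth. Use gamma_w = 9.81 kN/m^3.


Total stress = gamma_sat * depth
sigma = 18.4 * 18.5 = 340.4 kPa
Pore water pressure u = gamma_w * (depth - d_wt)
u = 9.81 * (18.5 - 3.4) = 148.131 kPa
Effective stress = sigma - u
sigma' = 340.4 - 148.131 = 192.27 kPa


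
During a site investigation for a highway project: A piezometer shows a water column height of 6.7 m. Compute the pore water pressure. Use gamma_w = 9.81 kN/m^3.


Using u = gamma_w * h_w
u = 9.81 * 6.7
u = 65.73 kPa


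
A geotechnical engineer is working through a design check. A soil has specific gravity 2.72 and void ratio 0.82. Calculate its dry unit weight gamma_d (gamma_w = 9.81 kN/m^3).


Result: 14.661 kN/m^3

Derivation:
Using gamma_d = Gs * gamma_w / (1 + e)
gamma_d = 2.72 * 9.81 / (1 + 0.82)
gamma_d = 2.72 * 9.81 / 1.82
gamma_d = 14.661 kN/m^3


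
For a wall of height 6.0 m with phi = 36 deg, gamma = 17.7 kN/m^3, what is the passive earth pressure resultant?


Compute passive earth pressure coefficient:
Kp = tan^2(45 + phi/2) = tan^2(63.0) = 3.85184
Compute passive force:
Pp = 0.5 * Kp * gamma * H^2
Pp = 0.5 * 3.85184 * 17.7 * 6.0^2
Pp = 1227.2 kN/m


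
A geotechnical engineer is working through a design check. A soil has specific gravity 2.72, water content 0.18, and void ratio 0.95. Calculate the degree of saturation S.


Result: 0.5154

Derivation:
Using S = Gs * w / e
S = 2.72 * 0.18 / 0.95
S = 0.5154


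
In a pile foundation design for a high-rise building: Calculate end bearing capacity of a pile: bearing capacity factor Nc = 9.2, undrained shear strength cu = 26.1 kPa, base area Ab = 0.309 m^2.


Using Qb = Nc * cu * Ab
Qb = 9.2 * 26.1 * 0.309
Qb = 74.2 kN


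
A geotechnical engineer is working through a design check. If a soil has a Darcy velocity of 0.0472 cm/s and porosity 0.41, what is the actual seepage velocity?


Using v_s = v_d / n
v_s = 0.0472 / 0.41
v_s = 0.11512 cm/s


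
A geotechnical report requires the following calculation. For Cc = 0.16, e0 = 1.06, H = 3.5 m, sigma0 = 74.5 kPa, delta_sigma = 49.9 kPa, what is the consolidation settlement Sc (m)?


Using Sc = Cc * H / (1 + e0) * log10((sigma0 + delta_sigma) / sigma0)
Stress ratio = (74.5 + 49.9) / 74.5 = 1.6698
log10(1.6698) = 0.222664
Cc * H / (1 + e0) = 0.16 * 3.5 / (1 + 1.06) = 0.271845
Sc = 0.271845 * 0.222664
Sc = 0.0605 m


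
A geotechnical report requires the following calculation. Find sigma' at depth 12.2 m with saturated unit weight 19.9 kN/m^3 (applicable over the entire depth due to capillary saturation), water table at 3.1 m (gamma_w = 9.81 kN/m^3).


Total stress = gamma_sat * depth
sigma = 19.9 * 12.2 = 242.78 kPa
Pore water pressure u = gamma_w * (depth - d_wt)
u = 9.81 * (12.2 - 3.1) = 89.271 kPa
Effective stress = sigma - u
sigma' = 242.78 - 89.271 = 153.51 kPa


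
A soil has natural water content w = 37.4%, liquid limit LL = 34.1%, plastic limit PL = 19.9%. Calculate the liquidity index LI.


First compute the plasticity index:
PI = LL - PL = 34.1 - 19.9 = 14.2
Then compute the liquidity index:
LI = (w - PL) / PI
LI = (37.4 - 19.9) / 14.2
LI = 1.232


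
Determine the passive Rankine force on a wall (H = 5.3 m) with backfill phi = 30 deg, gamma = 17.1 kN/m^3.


Compute passive earth pressure coefficient:
Kp = tan^2(45 + phi/2) = tan^2(60.0) = 3
Compute passive force:
Pp = 0.5 * Kp * gamma * H^2
Pp = 0.5 * 3 * 17.1 * 5.3^2
Pp = 720.51 kN/m


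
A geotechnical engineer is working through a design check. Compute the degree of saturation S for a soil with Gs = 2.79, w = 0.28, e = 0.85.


Result: 0.9191

Derivation:
Using S = Gs * w / e
S = 2.79 * 0.28 / 0.85
S = 0.9191


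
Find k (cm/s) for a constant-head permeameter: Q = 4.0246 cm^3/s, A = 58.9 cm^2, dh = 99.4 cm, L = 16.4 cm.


Result: 0.011274 cm/s

Derivation:
Compute hydraulic gradient:
i = dh / L = 99.4 / 16.4 = 6.06098
Then apply Darcy's law:
k = Q / (A * i)
k = 4.0246 / (58.9 * 6.06098)
k = 4.0246 / 356.991
k = 0.011274 cm/s


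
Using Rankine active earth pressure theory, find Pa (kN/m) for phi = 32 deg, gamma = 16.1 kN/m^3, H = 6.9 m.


Compute active earth pressure coefficient:
Ka = tan^2(45 - phi/2) = tan^2(29.0) = 0.307259
Compute active force:
Pa = 0.5 * Ka * gamma * H^2
Pa = 0.5 * 0.307259 * 16.1 * 6.9^2
Pa = 117.76 kN/m


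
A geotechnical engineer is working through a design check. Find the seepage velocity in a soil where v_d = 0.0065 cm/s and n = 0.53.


Using v_s = v_d / n
v_s = 0.0065 / 0.53
v_s = 0.01226 cm/s


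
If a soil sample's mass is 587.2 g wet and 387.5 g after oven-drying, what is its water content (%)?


Using w = (m_wet - m_dry) / m_dry * 100
m_wet - m_dry = 587.2 - 387.5 = 199.7 g
w = 199.7 / 387.5 * 100
w = 51.54 %


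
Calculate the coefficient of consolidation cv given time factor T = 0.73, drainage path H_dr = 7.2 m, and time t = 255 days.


Result: 0.1484 m^2/day

Derivation:
Using cv = T * H_dr^2 / t
H_dr^2 = 7.2^2 = 51.84
cv = 0.73 * 51.84 / 255
cv = 0.1484 m^2/day


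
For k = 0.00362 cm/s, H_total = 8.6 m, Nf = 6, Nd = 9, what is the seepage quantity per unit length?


Result: 0.0002075 m^3/s per m

Derivation:
Convert k to m/s for unit consistency with H:
k = 0.00362 cm/s = 0.00362 / 100 m/s = 3.62e-05 m/s
Using q = k * H * Nf / Nd
Nf / Nd = 6 / 9 = 0.6667
q = 3.62e-05 * 8.6 * 0.6667
q = 0.0002075 m^3/s per m


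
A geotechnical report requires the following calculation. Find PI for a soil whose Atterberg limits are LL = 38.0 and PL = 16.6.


Using PI = LL - PL
PI = 38.0 - 16.6
PI = 21.4


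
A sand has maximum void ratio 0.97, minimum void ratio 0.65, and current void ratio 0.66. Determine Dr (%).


Result: 96.88 %

Derivation:
Using Dr = (e_max - e) / (e_max - e_min) * 100
e_max - e = 0.97 - 0.66 = 0.31
e_max - e_min = 0.97 - 0.65 = 0.32
Dr = 0.31 / 0.32 * 100
Dr = 96.88 %


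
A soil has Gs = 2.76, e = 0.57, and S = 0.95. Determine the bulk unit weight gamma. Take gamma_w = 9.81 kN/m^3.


Using gamma = gamma_w * (Gs + S*e) / (1 + e)
Numerator: Gs + S*e = 2.76 + 0.95*0.57 = 3.3015
Denominator: 1 + e = 1 + 0.57 = 1.57
gamma = 9.81 * 3.3015 / 1.57
gamma = 20.629 kN/m^3


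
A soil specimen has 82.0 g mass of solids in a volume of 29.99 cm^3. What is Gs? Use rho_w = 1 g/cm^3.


Using Gs = m_s / (V_s * rho_w)
Since rho_w = 1 g/cm^3:
Gs = 82.0 / 29.99
Gs = 2.734


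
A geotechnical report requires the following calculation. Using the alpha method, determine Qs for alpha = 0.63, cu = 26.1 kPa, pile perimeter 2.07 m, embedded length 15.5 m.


Using Qs = alpha * cu * perimeter * L
Qs = 0.63 * 26.1 * 2.07 * 15.5
Qs = 527.57 kN


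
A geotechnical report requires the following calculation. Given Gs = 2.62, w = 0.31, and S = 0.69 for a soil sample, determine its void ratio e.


Using the relation e = Gs * w / S
e = 2.62 * 0.31 / 0.69
e = 1.1771


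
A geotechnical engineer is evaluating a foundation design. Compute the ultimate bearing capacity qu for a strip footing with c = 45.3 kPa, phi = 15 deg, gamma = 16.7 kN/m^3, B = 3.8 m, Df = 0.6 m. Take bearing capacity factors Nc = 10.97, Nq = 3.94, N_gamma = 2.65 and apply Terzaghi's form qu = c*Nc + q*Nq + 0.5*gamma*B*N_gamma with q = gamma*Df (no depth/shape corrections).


Result: 620.5 kPa

Derivation:
Compute qu = c*Nc + gamma*Df*Nq + 0.5*gamma*B*N_gamma
Term 1: 45.3 * 10.97 = 496.941
Term 2: 16.7 * 0.6 * 3.94 = 39.4788
Term 3: 0.5 * 16.7 * 3.8 * 2.65 = 84.0845
qu = 496.941 + 39.4788 + 84.0845
qu = 620.5 kPa


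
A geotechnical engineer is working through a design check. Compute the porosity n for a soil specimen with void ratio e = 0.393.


Result: 0.2821

Derivation:
Using the relation n = e / (1 + e)
n = 0.393 / (1 + 0.393)
n = 0.393 / 1.393
n = 0.2821


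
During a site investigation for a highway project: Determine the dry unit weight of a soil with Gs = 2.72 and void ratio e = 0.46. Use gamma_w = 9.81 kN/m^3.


Using gamma_d = Gs * gamma_w / (1 + e)
gamma_d = 2.72 * 9.81 / (1 + 0.46)
gamma_d = 2.72 * 9.81 / 1.46
gamma_d = 18.276 kN/m^3


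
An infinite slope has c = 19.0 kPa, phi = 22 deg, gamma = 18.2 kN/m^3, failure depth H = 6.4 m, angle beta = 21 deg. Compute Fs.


Using Fs = c / (gamma*H*sin(beta)*cos(beta)) + tan(phi)/tan(beta)
Cohesion contribution = 19.0 / (18.2*6.4*sin(21)*cos(21))
Cohesion contribution = 0.487552
Friction contribution = tan(22)/tan(21) = 1.05252
Fs = 0.487552 + 1.05252
Fs = 1.54


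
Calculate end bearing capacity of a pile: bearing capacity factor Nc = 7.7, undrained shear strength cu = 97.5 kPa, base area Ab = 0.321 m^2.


Using Qb = Nc * cu * Ab
Qb = 7.7 * 97.5 * 0.321
Qb = 240.99 kN


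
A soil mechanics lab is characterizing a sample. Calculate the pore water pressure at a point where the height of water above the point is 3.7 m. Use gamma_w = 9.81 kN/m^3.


Using u = gamma_w * h_w
u = 9.81 * 3.7
u = 36.3 kPa


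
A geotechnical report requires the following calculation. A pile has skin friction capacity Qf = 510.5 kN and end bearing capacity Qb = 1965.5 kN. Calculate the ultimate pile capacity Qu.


Using Qu = Qf + Qb
Qu = 510.5 + 1965.5
Qu = 2476.0 kN


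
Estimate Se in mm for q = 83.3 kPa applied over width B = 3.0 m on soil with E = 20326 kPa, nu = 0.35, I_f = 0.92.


Using Se = q * B * (1 - nu^2) * I_f / E
1 - nu^2 = 1 - 0.35^2 = 0.8775
Se = 83.3 * 3.0 * 0.8775 * 0.92 / 20326
Se = 0.009925 m
Convert to mm: Se = 0.009925 * 1000 = 9.925 mm


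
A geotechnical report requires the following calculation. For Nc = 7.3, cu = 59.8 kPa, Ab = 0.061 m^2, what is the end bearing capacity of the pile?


Using Qb = Nc * cu * Ab
Qb = 7.3 * 59.8 * 0.061
Qb = 26.63 kN


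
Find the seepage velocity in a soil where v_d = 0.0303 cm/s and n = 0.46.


Using v_s = v_d / n
v_s = 0.0303 / 0.46
v_s = 0.06587 cm/s


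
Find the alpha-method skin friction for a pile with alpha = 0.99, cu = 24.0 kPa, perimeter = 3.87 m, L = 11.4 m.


Using Qs = alpha * cu * perimeter * L
Qs = 0.99 * 24.0 * 3.87 * 11.4
Qs = 1048.24 kN


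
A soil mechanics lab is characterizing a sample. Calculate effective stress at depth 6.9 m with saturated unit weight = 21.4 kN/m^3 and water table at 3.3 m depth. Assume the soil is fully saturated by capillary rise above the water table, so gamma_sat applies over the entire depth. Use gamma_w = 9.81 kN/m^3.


Total stress = gamma_sat * depth
sigma = 21.4 * 6.9 = 147.66 kPa
Pore water pressure u = gamma_w * (depth - d_wt)
u = 9.81 * (6.9 - 3.3) = 35.316 kPa
Effective stress = sigma - u
sigma' = 147.66 - 35.316 = 112.34 kPa


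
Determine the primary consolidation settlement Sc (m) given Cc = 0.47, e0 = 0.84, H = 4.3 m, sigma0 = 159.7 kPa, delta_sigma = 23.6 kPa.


Using Sc = Cc * H / (1 + e0) * log10((sigma0 + delta_sigma) / sigma0)
Stress ratio = (159.7 + 23.6) / 159.7 = 1.14778
log10(1.14778) = 0.0598575
Cc * H / (1 + e0) = 0.47 * 4.3 / (1 + 0.84) = 1.09837
Sc = 1.09837 * 0.0598575
Sc = 0.0657 m


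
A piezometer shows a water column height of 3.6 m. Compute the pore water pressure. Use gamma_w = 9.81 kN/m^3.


Result: 35.32 kPa

Derivation:
Using u = gamma_w * h_w
u = 9.81 * 3.6
u = 35.32 kPa


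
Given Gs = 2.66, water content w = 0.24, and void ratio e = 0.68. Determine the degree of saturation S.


Result: 0.9388

Derivation:
Using S = Gs * w / e
S = 2.66 * 0.24 / 0.68
S = 0.9388


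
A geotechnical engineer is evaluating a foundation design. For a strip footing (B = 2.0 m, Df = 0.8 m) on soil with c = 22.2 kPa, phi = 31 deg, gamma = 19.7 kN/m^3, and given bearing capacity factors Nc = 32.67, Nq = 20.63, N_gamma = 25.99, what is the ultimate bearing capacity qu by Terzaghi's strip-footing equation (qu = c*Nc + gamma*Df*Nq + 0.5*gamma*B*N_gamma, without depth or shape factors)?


Result: 1562.41 kPa

Derivation:
Compute qu = c*Nc + gamma*Df*Nq + 0.5*gamma*B*N_gamma
Term 1: 22.2 * 32.67 = 725.274
Term 2: 19.7 * 0.8 * 20.63 = 325.1288
Term 3: 0.5 * 19.7 * 2.0 * 25.99 = 512.003
qu = 725.274 + 325.1288 + 512.003
qu = 1562.41 kPa


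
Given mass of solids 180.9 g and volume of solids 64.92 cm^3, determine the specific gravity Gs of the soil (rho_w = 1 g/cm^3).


Using Gs = m_s / (V_s * rho_w)
Since rho_w = 1 g/cm^3:
Gs = 180.9 / 64.92
Gs = 2.787


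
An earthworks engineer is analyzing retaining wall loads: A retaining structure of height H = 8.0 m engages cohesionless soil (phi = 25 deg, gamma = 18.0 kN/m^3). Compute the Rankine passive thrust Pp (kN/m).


Compute passive earth pressure coefficient:
Kp = tan^2(45 + phi/2) = tan^2(57.5) = 2.463913
Compute passive force:
Pp = 0.5 * Kp * gamma * H^2
Pp = 0.5 * 2.463913 * 18.0 * 8.0^2
Pp = 1419.21 kN/m


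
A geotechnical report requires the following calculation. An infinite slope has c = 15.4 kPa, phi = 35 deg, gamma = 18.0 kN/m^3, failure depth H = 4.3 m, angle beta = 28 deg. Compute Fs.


Using Fs = c / (gamma*H*sin(beta)*cos(beta)) + tan(phi)/tan(beta)
Cohesion contribution = 15.4 / (18.0*4.3*sin(28)*cos(28))
Cohesion contribution = 0.479994
Friction contribution = tan(35)/tan(28) = 1.3169
Fs = 0.479994 + 1.3169
Fs = 1.797


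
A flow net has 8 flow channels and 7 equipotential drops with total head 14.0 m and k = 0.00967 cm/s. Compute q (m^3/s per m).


Convert k to m/s for unit consistency with H:
k = 0.00967 cm/s = 0.00967 / 100 m/s = 9.67e-05 m/s
Using q = k * H * Nf / Nd
Nf / Nd = 8 / 7 = 1.1429
q = 9.67e-05 * 14.0 * 1.1429
q = 0.001547 m^3/s per m


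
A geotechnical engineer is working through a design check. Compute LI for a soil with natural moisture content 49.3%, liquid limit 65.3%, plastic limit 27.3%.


Result: 0.579

Derivation:
First compute the plasticity index:
PI = LL - PL = 65.3 - 27.3 = 38.0
Then compute the liquidity index:
LI = (w - PL) / PI
LI = (49.3 - 27.3) / 38.0
LI = 0.579


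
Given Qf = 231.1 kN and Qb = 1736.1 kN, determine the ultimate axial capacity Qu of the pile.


Using Qu = Qf + Qb
Qu = 231.1 + 1736.1
Qu = 1967.2 kN


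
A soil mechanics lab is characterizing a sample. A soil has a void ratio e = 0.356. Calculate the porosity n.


Using the relation n = e / (1 + e)
n = 0.356 / (1 + 0.356)
n = 0.356 / 1.356
n = 0.2625


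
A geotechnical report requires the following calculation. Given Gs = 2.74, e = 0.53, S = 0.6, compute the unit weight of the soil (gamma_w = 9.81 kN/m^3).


Result: 19.607 kN/m^3

Derivation:
Using gamma = gamma_w * (Gs + S*e) / (1 + e)
Numerator: Gs + S*e = 2.74 + 0.6*0.53 = 3.058
Denominator: 1 + e = 1 + 0.53 = 1.53
gamma = 9.81 * 3.058 / 1.53
gamma = 19.607 kN/m^3


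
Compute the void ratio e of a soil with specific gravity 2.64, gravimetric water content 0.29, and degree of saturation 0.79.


Using the relation e = Gs * w / S
e = 2.64 * 0.29 / 0.79
e = 0.9691


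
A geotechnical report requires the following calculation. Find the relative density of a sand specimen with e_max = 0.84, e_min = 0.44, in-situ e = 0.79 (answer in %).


Using Dr = (e_max - e) / (e_max - e_min) * 100
e_max - e = 0.84 - 0.79 = 0.05
e_max - e_min = 0.84 - 0.44 = 0.4
Dr = 0.05 / 0.4 * 100
Dr = 12.5 %


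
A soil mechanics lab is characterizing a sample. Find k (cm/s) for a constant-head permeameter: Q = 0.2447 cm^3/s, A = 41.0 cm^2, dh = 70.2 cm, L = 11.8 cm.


Compute hydraulic gradient:
i = dh / L = 70.2 / 11.8 = 5.94915
Then apply Darcy's law:
k = Q / (A * i)
k = 0.2447 / (41.0 * 5.94915)
k = 0.2447 / 243.915
k = 0.001003 cm/s


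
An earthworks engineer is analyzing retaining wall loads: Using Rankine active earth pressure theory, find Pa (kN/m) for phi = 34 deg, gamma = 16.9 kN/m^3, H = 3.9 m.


Compute active earth pressure coefficient:
Ka = tan^2(45 - phi/2) = tan^2(28.0) = 0.282715
Compute active force:
Pa = 0.5 * Ka * gamma * H^2
Pa = 0.5 * 0.282715 * 16.9 * 3.9^2
Pa = 36.34 kN/m


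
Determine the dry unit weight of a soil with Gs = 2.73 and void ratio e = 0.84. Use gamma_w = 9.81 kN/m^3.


Using gamma_d = Gs * gamma_w / (1 + e)
gamma_d = 2.73 * 9.81 / (1 + 0.84)
gamma_d = 2.73 * 9.81 / 1.84
gamma_d = 14.555 kN/m^3


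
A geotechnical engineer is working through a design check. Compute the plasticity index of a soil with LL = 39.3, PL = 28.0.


Result: 11.3

Derivation:
Using PI = LL - PL
PI = 39.3 - 28.0
PI = 11.3


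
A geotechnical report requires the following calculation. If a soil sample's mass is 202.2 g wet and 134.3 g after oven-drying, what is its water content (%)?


Result: 50.56 %

Derivation:
Using w = (m_wet - m_dry) / m_dry * 100
m_wet - m_dry = 202.2 - 134.3 = 67.9 g
w = 67.9 / 134.3 * 100
w = 50.56 %


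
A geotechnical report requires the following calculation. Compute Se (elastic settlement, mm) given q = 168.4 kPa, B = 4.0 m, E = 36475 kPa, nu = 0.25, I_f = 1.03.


Using Se = q * B * (1 - nu^2) * I_f / E
1 - nu^2 = 1 - 0.25^2 = 0.9375
Se = 168.4 * 4.0 * 0.9375 * 1.03 / 36475
Se = 0.017833 m
Convert to mm: Se = 0.017833 * 1000 = 17.833 mm


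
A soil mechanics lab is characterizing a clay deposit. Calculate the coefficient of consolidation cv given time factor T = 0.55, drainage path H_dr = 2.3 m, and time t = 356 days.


Using cv = T * H_dr^2 / t
H_dr^2 = 2.3^2 = 5.29
cv = 0.55 * 5.29 / 356
cv = 0.00817 m^2/day


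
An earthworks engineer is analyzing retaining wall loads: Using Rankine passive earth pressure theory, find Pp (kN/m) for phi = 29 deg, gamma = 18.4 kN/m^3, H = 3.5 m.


Result: 324.81 kN/m

Derivation:
Compute passive earth pressure coefficient:
Kp = tan^2(45 + phi/2) = tan^2(59.5) = 2.88206
Compute passive force:
Pp = 0.5 * Kp * gamma * H^2
Pp = 0.5 * 2.88206 * 18.4 * 3.5^2
Pp = 324.81 kN/m


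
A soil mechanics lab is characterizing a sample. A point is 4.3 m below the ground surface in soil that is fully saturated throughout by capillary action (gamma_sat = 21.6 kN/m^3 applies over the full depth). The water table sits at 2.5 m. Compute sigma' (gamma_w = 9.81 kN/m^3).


Total stress = gamma_sat * depth
sigma = 21.6 * 4.3 = 92.88 kPa
Pore water pressure u = gamma_w * (depth - d_wt)
u = 9.81 * (4.3 - 2.5) = 17.658 kPa
Effective stress = sigma - u
sigma' = 92.88 - 17.658 = 75.22 kPa


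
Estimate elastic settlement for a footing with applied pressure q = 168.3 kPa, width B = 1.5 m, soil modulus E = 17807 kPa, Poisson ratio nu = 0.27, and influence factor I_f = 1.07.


Result: 14.064 mm

Derivation:
Using Se = q * B * (1 - nu^2) * I_f / E
1 - nu^2 = 1 - 0.27^2 = 0.9271
Se = 168.3 * 1.5 * 0.9271 * 1.07 / 17807
Se = 0.014064 m
Convert to mm: Se = 0.014064 * 1000 = 14.064 mm


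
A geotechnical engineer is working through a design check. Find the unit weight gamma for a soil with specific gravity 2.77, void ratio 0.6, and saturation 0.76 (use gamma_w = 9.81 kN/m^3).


Result: 19.779 kN/m^3

Derivation:
Using gamma = gamma_w * (Gs + S*e) / (1 + e)
Numerator: Gs + S*e = 2.77 + 0.76*0.6 = 3.226
Denominator: 1 + e = 1 + 0.6 = 1.6
gamma = 9.81 * 3.226 / 1.6
gamma = 19.779 kN/m^3


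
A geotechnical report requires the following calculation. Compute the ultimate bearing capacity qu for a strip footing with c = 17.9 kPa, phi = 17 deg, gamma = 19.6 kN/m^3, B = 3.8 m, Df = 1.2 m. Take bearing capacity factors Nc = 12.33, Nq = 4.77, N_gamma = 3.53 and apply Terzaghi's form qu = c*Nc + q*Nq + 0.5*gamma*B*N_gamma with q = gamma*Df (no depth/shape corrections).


Compute qu = c*Nc + gamma*Df*Nq + 0.5*gamma*B*N_gamma
Term 1: 17.9 * 12.33 = 220.707
Term 2: 19.6 * 1.2 * 4.77 = 112.1904
Term 3: 0.5 * 19.6 * 3.8 * 3.53 = 131.4572
qu = 220.707 + 112.1904 + 131.4572
qu = 464.35 kPa


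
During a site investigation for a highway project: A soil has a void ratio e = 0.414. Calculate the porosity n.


Result: 0.2928

Derivation:
Using the relation n = e / (1 + e)
n = 0.414 / (1 + 0.414)
n = 0.414 / 1.414
n = 0.2928


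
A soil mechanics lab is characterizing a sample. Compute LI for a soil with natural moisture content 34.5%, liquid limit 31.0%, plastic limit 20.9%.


First compute the plasticity index:
PI = LL - PL = 31.0 - 20.9 = 10.1
Then compute the liquidity index:
LI = (w - PL) / PI
LI = (34.5 - 20.9) / 10.1
LI = 1.347


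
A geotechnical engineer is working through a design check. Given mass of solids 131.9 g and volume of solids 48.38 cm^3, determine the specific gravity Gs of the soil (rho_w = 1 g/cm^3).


Result: 2.726

Derivation:
Using Gs = m_s / (V_s * rho_w)
Since rho_w = 1 g/cm^3:
Gs = 131.9 / 48.38
Gs = 2.726


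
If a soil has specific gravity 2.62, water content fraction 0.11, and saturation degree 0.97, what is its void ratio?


Using the relation e = Gs * w / S
e = 2.62 * 0.11 / 0.97
e = 0.2971


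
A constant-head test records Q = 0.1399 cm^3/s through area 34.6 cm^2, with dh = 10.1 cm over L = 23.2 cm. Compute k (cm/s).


Result: 0.009288 cm/s

Derivation:
Compute hydraulic gradient:
i = dh / L = 10.1 / 23.2 = 0.435345
Then apply Darcy's law:
k = Q / (A * i)
k = 0.1399 / (34.6 * 0.435345)
k = 0.1399 / 15.0629
k = 0.009288 cm/s


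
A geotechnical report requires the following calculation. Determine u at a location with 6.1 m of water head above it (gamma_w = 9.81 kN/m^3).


Using u = gamma_w * h_w
u = 9.81 * 6.1
u = 59.84 kPa


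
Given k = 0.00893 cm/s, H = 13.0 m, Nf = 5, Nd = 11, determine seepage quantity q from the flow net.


Convert k to m/s for unit consistency with H:
k = 0.00893 cm/s = 0.00893 / 100 m/s = 8.93e-05 m/s
Using q = k * H * Nf / Nd
Nf / Nd = 5 / 11 = 0.4545
q = 8.93e-05 * 13.0 * 0.4545
q = 0.0005277 m^3/s per m


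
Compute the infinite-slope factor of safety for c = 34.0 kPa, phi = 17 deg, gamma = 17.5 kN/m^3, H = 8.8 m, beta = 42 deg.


Using Fs = c / (gamma*H*sin(beta)*cos(beta)) + tan(phi)/tan(beta)
Cohesion contribution = 34.0 / (17.5*8.8*sin(42)*cos(42))
Cohesion contribution = 0.443991
Friction contribution = tan(17)/tan(42) = 0.339548
Fs = 0.443991 + 0.339548
Fs = 0.784


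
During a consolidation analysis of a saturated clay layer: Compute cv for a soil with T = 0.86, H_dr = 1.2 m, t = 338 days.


Using cv = T * H_dr^2 / t
H_dr^2 = 1.2^2 = 1.44
cv = 0.86 * 1.44 / 338
cv = 0.00366 m^2/day


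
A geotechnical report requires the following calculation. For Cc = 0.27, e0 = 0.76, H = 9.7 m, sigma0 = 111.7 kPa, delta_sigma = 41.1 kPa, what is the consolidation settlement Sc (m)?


Using Sc = Cc * H / (1 + e0) * log10((sigma0 + delta_sigma) / sigma0)
Stress ratio = (111.7 + 41.1) / 111.7 = 1.36795
log10(1.36795) = 0.13607
Cc * H / (1 + e0) = 0.27 * 9.7 / (1 + 0.76) = 1.48807
Sc = 1.48807 * 0.13607
Sc = 0.2025 m


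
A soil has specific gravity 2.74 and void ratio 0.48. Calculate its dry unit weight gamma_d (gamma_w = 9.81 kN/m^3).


Result: 18.162 kN/m^3

Derivation:
Using gamma_d = Gs * gamma_w / (1 + e)
gamma_d = 2.74 * 9.81 / (1 + 0.48)
gamma_d = 2.74 * 9.81 / 1.48
gamma_d = 18.162 kN/m^3


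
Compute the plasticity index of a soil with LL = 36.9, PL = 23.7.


Result: 13.2

Derivation:
Using PI = LL - PL
PI = 36.9 - 23.7
PI = 13.2


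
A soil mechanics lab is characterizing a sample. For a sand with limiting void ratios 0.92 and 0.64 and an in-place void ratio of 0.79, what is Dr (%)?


Using Dr = (e_max - e) / (e_max - e_min) * 100
e_max - e = 0.92 - 0.79 = 0.13
e_max - e_min = 0.92 - 0.64 = 0.28
Dr = 0.13 / 0.28 * 100
Dr = 46.43 %


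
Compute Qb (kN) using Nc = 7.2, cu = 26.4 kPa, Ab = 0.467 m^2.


Using Qb = Nc * cu * Ab
Qb = 7.2 * 26.4 * 0.467
Qb = 88.77 kN


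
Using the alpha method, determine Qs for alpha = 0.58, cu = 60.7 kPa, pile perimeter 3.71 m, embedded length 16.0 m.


Using Qs = alpha * cu * perimeter * L
Qs = 0.58 * 60.7 * 3.71 * 16.0
Qs = 2089.83 kN
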